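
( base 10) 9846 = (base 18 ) 1c70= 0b10011001110110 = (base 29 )bkf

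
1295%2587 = 1295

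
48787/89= 48787/89 = 548.17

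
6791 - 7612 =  - 821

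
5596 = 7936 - 2340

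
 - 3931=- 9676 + 5745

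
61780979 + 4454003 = 66234982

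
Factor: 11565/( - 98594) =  - 2^( - 1)*3^2*5^1*257^1 * 49297^ ( - 1)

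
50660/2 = 25330 = 25330.00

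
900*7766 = 6989400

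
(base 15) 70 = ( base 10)105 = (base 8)151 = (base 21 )50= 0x69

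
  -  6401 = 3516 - 9917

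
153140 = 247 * 620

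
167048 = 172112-5064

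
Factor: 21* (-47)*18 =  - 17766 = -2^1*3^3 * 7^1 * 47^1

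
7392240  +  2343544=9735784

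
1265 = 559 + 706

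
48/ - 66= - 8/11 =-0.73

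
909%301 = 6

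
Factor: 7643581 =11^1*694871^1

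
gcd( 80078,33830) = 2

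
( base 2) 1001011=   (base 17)47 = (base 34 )27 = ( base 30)2f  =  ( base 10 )75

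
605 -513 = 92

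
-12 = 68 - 80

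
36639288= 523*70056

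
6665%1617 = 197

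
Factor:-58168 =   -  2^3*11^1*661^1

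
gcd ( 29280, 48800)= 9760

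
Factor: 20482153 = 61^1*467^1*719^1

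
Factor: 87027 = 3^1*29009^1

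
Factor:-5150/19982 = - 25/97 = - 5^2*97^( - 1)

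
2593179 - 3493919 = -900740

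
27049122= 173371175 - 146322053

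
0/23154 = 0 = 0.00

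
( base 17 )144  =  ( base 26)dn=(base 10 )361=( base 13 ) 21A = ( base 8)551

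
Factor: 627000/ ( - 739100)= - 2^1*3^1*5^1 * 11^1*389^( - 1)  =  - 330/389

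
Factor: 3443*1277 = 4396711  =  11^1*313^1*1277^1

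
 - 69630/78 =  - 11605/13 =- 892.69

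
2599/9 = 2599/9 = 288.78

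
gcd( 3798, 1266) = 1266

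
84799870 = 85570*991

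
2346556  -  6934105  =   - 4587549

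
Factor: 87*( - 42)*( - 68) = 248472= 2^3*3^2 *7^1*17^1*29^1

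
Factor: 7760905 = 5^1*653^1*2377^1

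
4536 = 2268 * 2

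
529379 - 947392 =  - 418013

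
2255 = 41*55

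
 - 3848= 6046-9894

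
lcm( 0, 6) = 0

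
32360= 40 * 809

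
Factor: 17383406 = 2^1*59^1*179^1*823^1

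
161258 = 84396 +76862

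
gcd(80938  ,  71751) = 1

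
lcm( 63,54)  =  378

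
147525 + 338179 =485704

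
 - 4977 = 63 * (-79 )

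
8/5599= 8/5599 = 0.00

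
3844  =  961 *4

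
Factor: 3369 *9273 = 3^2*11^1*281^1*  1123^1 = 31240737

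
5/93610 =1/18722 = 0.00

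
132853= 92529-  -  40324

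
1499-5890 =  - 4391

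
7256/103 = 70  +  46/103 =70.45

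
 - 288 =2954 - 3242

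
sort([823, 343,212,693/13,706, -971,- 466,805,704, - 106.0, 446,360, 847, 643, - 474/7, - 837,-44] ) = [ - 971, - 837,  -  466,-106.0, - 474/7, - 44, 693/13, 212,  343  ,  360,446, 643, 704 , 706,805,823,847]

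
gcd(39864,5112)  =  24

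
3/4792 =3/4792  =  0.00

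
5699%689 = 187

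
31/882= 31/882= 0.04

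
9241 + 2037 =11278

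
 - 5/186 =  - 5/186 = - 0.03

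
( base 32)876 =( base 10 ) 8422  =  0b10000011100110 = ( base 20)1112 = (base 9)12487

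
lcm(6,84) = 84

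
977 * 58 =56666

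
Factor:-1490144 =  - 2^5*46567^1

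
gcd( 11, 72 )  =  1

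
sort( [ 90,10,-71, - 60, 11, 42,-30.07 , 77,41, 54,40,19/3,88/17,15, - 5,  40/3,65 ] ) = [ - 71, - 60, - 30.07, - 5,88/17,19/3,10,11,40/3, 15,40, 41,42,54,65,77,90 ] 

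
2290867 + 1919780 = 4210647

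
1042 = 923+119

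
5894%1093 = 429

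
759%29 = 5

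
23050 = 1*23050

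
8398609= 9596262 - 1197653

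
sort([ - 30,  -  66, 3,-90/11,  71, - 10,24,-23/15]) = [-66, - 30, - 10, - 90/11,-23/15, 3,24, 71]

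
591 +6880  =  7471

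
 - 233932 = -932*251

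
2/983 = 2/983 = 0.00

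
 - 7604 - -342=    - 7262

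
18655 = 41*455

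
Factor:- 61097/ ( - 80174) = 2^ ( - 1 )*107^1*571^1*40087^( - 1)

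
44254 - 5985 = 38269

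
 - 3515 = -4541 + 1026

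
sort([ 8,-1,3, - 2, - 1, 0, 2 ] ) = [ - 2, - 1, - 1,0,2, 3,8 ] 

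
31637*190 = 6011030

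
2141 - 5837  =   - 3696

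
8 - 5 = 3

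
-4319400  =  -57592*75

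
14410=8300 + 6110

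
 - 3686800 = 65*( - 56720 ) 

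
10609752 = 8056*1317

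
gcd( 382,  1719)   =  191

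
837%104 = 5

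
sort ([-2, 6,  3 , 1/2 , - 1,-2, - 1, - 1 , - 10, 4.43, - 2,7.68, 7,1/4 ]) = [ - 10, - 2, - 2,  -  2,-1, - 1, - 1,1/4,1/2, 3, 4.43, 6, 7, 7.68] 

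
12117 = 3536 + 8581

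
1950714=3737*522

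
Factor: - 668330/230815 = -2^1*67^ (- 1)*97^1 = - 194/67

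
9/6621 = 3/2207 = 0.00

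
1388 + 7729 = 9117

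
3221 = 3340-119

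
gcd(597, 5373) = 597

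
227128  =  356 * 638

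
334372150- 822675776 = -488303626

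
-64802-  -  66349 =1547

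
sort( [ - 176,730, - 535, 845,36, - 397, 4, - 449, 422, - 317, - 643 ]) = [ - 643, - 535, - 449, - 397, - 317, - 176,4, 36,422,730,  845 ] 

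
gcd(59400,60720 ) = 1320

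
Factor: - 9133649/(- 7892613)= 3^(  -  3) * 7^2*53^1*3517^1 *292319^( - 1 ) 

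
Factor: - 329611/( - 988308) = 2^( - 2 )*3^( - 3 )*47^1 * 7013^1*9151^( -1 )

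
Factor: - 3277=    - 29^1*113^1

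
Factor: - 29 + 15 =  - 2^1*7^1=- 14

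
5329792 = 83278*64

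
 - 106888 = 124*(- 862) 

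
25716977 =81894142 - 56177165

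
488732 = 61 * 8012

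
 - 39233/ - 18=39233/18 =2179.61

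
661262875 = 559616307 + 101646568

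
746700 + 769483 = 1516183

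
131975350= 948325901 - 816350551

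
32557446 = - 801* ( - 40646) 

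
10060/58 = 173 + 13/29 = 173.45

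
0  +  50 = 50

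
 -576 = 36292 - 36868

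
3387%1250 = 887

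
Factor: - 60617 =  - 60617^1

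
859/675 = 1 + 184/675 = 1.27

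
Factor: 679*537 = 364623 = 3^1*  7^1*97^1*179^1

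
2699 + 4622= 7321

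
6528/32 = 204 = 204.00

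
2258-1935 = 323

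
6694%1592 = 326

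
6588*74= 487512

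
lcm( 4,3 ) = 12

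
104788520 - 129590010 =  - 24801490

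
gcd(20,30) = 10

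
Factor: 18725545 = 5^1*19^1 * 439^1*449^1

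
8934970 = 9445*946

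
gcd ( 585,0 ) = 585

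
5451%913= 886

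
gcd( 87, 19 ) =1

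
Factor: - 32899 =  - 167^1*197^1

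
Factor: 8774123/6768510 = 2^ ( - 1)*  3^( - 1)  *  5^(-1)*7^ ( - 1)*41^1 * 167^ ( - 1)*193^( - 1)*214003^1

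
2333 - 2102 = 231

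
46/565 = 46/565 =0.08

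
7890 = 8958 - 1068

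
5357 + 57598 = 62955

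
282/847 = 282/847 = 0.33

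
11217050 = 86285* 130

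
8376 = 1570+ 6806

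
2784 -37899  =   - 35115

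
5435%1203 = 623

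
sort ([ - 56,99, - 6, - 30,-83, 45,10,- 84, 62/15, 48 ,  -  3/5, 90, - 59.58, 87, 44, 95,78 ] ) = [ - 84, - 83,  -  59.58, - 56, - 30, - 6, - 3/5, 62/15, 10,44, 45, 48, 78,87, 90, 95, 99]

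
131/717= 131/717=0.18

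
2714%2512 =202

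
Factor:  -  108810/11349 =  - 2^1* 3^1* 5^1*31^1*97^(-1) = - 930/97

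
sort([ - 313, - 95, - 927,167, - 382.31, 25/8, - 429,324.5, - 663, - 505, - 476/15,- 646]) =[-927, - 663, - 646, - 505, - 429, - 382.31, - 313,-95,-476/15, 25/8, 167, 324.5 ] 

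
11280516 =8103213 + 3177303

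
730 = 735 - 5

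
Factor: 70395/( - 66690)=  -  2^( - 1)*3^( - 2)*19^1=- 19/18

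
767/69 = 767/69 = 11.12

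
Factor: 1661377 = 1277^1*1301^1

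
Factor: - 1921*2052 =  - 3941892 = - 2^2*3^3 * 17^1*19^1*113^1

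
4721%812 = 661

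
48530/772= 24265/386 = 62.86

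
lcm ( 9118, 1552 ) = 72944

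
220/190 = 22/19 = 1.16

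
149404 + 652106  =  801510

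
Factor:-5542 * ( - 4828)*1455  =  2^3*3^1 * 5^1*17^2 *71^1 * 97^1 *163^1 = 38931109080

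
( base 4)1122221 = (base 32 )5l9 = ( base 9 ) 7855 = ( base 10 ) 5801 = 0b1011010101001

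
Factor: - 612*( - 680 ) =2^5*3^2*5^1*17^2 = 416160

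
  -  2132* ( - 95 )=202540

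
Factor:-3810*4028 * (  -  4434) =2^4*3^2 * 5^1*19^1*53^1*127^1 *739^1= 68047179120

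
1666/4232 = 833/2116 = 0.39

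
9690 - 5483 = 4207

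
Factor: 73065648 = 2^4*3^1*1522201^1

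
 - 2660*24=-63840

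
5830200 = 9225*632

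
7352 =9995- 2643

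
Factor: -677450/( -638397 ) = 850/801 = 2^1*3^(-2 ) * 5^2*17^1*89^( - 1) 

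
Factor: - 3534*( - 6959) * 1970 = 2^2*3^1*5^1*19^1*31^1 * 197^1 * 6959^1  =  48448418820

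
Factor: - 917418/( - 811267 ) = 2^1*3^1*41^(-1)*47^( - 1) * 107^1*421^( - 1)*1429^1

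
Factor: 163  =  163^1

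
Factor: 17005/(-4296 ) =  - 95/24=- 2^ (-3)*3^ (-1 )*5^1 * 19^1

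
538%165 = 43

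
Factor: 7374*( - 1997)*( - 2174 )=2^2*3^1*1087^1 * 1229^1 * 1997^1 = 32014058772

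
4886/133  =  698/19=36.74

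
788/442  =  1 + 173/221 = 1.78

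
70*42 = 2940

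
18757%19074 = 18757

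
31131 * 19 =591489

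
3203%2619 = 584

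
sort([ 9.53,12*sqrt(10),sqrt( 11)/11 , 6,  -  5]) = [ - 5,sqrt( 11)/11,6,9.53, 12*sqrt(10) ]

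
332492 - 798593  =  -466101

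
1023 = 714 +309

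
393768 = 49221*8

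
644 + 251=895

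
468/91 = 5 + 1/7 = 5.14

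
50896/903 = 56 + 328/903 = 56.36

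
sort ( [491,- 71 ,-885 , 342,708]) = [-885,-71,342,491,708] 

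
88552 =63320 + 25232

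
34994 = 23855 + 11139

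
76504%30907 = 14690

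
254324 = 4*63581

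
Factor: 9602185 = 5^1 *1920437^1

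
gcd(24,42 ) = 6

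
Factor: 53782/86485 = 2^1 * 5^( - 1 ) * 7^(  -  2 )*353^( - 1)*26891^1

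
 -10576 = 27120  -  37696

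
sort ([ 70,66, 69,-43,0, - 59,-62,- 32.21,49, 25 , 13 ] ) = [ - 62,  -  59,-43, - 32.21,0,13,25,49 , 66, 69, 70]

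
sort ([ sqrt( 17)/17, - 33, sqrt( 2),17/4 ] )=[ - 33, sqrt ( 17)/17 , sqrt (2),17/4]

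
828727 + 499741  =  1328468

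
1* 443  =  443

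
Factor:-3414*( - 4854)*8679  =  2^2*3^3*11^1*263^1*569^1*809^1 = 143824534524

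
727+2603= 3330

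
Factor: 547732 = 2^2*19^1*7207^1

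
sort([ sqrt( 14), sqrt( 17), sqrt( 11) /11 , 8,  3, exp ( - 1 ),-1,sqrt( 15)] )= [- 1, sqrt( 11) /11, exp(-1),  3, sqrt( 14 ) , sqrt(15), sqrt( 17),8]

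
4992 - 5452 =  - 460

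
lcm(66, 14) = 462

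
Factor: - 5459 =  - 53^1*103^1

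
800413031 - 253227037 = 547185994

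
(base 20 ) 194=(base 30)JE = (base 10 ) 584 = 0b1001001000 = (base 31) IQ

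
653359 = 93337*7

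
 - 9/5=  - 2+1/5 =- 1.80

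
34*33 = 1122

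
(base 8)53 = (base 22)1L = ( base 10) 43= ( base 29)1e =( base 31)1C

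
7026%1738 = 74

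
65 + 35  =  100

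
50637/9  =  5626  +  1/3  =  5626.33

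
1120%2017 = 1120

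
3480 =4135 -655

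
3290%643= 75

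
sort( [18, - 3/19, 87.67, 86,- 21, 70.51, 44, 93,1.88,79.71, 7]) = [ - 21,-3/19,  1.88, 7 , 18 , 44,70.51,79.71, 86, 87.67,  93]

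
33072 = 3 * 11024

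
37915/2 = 37915/2 = 18957.50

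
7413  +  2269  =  9682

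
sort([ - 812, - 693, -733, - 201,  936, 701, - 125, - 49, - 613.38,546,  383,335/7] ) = [ - 812,  -  733, - 693,-613.38, - 201, - 125, - 49,  335/7,  383,546, 701, 936 ] 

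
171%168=3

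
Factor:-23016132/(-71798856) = 2^ ( - 1) * 3^1*639337^1*2991619^( - 1)=1918011/5983238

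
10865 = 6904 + 3961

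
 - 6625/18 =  - 369 + 17/18 = - 368.06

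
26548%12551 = 1446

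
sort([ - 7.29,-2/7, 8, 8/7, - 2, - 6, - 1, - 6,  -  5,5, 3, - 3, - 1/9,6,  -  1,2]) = [ - 7.29, - 6, - 6,- 5, - 3, - 2, - 1, - 1, - 2/7, - 1/9, 8/7, 2, 3, 5,6,8] 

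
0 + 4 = 4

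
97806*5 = 489030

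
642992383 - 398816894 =244175489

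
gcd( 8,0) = 8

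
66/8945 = 66/8945=0.01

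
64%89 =64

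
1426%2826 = 1426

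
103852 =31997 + 71855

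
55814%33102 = 22712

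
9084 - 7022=2062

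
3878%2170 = 1708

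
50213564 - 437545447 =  - 387331883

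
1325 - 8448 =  - 7123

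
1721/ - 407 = -1721/407 = - 4.23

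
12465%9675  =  2790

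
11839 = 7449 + 4390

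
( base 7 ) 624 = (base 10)312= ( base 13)1B0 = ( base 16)138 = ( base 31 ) A2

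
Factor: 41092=2^2  *10273^1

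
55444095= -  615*(-90153 )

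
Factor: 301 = 7^1*43^1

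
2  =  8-6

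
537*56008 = 30076296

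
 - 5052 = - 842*6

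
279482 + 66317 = 345799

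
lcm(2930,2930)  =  2930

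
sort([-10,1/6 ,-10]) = [-10,-10,1/6]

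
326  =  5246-4920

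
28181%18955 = 9226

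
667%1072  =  667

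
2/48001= 2/48001 = 0.00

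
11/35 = 11/35 =0.31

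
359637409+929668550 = 1289305959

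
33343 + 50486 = 83829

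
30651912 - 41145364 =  - 10493452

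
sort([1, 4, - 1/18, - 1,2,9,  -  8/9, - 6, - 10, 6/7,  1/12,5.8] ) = [ - 10, - 6, - 1, - 8/9, - 1/18, 1/12, 6/7, 1,2, 4, 5.8, 9] 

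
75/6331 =75/6331 = 0.01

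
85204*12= 1022448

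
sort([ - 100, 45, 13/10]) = [-100 , 13/10,45]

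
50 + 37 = 87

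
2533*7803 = 19764999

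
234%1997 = 234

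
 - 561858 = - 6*93643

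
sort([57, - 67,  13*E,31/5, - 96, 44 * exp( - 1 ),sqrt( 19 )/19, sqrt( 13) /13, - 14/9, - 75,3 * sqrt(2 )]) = [ - 96,-75, - 67, - 14/9,  sqrt(19 ) /19, sqrt(13)/13, 3*sqrt(2), 31/5, 44*exp( -1 ), 13*E, 57] 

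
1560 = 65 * 24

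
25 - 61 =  - 36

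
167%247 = 167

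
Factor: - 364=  - 2^2*7^1*13^1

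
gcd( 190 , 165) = 5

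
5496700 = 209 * 26300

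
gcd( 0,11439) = 11439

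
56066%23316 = 9434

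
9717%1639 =1522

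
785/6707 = 785/6707 = 0.12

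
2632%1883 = 749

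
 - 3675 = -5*735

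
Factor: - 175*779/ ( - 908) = 136325/908 = 2^( - 2)  *  5^2*7^1*19^1*41^1 * 227^( - 1) 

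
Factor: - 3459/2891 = -3^1*7^(  -  2) * 59^( - 1 )*1153^1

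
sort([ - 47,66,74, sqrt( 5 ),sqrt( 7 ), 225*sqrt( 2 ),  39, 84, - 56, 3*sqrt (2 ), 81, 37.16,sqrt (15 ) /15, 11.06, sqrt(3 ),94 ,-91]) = [ - 91, - 56, - 47, sqrt(15 ) /15, sqrt(3 ) , sqrt(5), sqrt ( 7 ),3*sqrt(2 ), 11.06,37.16, 39 , 66, 74, 81,84, 94, 225*sqrt(2)]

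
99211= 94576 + 4635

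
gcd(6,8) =2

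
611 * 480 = 293280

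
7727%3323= 1081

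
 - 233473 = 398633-632106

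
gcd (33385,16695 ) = 5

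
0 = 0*9336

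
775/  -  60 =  - 155/12 = - 12.92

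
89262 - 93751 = - 4489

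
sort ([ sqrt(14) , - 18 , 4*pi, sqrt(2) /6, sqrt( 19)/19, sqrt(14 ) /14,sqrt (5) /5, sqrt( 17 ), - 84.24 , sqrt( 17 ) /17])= [ - 84.24, - 18,sqrt( 19 )/19, sqrt(2 )/6, sqrt( 17 )/17, sqrt( 14 ) /14, sqrt (5) /5, sqrt( 14 ), sqrt (17 ), 4*pi]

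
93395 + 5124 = 98519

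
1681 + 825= 2506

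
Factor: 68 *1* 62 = 4216 = 2^3*17^1*31^1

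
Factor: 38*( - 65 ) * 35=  - 2^1 *5^2 * 7^1 *13^1* 19^1 = - 86450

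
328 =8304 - 7976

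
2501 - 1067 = 1434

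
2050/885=410/177 = 2.32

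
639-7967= - 7328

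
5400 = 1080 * 5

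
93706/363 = 93706/363 = 258.14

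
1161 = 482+679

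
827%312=203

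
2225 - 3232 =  - 1007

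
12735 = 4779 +7956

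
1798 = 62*29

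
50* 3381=169050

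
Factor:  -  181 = - 181^1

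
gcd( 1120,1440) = 160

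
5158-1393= 3765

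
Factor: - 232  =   - 2^3*29^1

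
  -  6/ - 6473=6/6473 = 0.00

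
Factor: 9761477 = 11^1*47^1*79^1*239^1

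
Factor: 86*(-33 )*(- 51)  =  144738 = 2^1*3^2*11^1*17^1*43^1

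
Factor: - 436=-2^2*109^1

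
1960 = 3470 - 1510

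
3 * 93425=280275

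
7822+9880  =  17702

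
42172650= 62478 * 675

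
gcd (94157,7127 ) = 1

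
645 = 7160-6515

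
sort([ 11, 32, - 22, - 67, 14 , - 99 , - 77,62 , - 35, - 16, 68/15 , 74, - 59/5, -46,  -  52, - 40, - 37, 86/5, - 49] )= [ - 99, - 77,  -  67, - 52, - 49, - 46, - 40, - 37, - 35, - 22, - 16, - 59/5,68/15,11, 14,86/5,32,62, 74]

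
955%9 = 1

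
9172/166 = 4586/83 =55.25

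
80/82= 40/41 = 0.98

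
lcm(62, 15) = 930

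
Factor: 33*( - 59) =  - 3^1*11^1 * 59^1 = - 1947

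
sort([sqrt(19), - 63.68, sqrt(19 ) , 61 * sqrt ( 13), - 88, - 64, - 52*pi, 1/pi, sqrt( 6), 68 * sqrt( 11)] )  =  [ - 52*pi, - 88, - 64, - 63.68 , 1/pi,sqrt( 6),sqrt(19), sqrt( 19),61*sqrt( 13),68 * sqrt( 11 )]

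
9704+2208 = 11912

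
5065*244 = 1235860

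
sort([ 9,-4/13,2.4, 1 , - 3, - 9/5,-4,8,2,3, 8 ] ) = [ -4, - 3, -9/5,-4/13,1, 2,  2.4 , 3,8,  8 , 9]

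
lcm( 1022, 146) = 1022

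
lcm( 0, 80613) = 0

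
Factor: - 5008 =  - 2^4*313^1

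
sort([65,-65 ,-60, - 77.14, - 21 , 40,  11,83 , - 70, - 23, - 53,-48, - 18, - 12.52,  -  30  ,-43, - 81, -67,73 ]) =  [ - 81, - 77.14, - 70, - 67,-65,- 60, - 53, - 48, - 43, - 30,-23,- 21,-18, - 12.52,11 , 40, 65,73,  83]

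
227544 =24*9481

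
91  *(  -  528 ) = -48048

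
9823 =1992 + 7831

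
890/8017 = 890/8017 = 0.11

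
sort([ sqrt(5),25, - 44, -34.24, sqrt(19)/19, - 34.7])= [ - 44,  -  34.7, - 34.24,sqrt(19)/19, sqrt(5 ),25] 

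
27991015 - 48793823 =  - 20802808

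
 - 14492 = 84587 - 99079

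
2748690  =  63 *43630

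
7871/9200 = 7871/9200 = 0.86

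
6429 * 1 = 6429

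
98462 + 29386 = 127848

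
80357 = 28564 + 51793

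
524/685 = 524/685 = 0.76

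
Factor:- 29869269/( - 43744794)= 9956423/14581598 = 2^( - 1)*7290799^( - 1 )*9956423^1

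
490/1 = 490 = 490.00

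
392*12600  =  4939200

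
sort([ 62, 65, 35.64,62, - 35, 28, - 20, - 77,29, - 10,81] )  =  [ - 77, - 35,- 20, - 10, 28, 29, 35.64,62 , 62,65,81]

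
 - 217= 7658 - 7875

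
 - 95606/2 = - 47803 =- 47803.00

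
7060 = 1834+5226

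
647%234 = 179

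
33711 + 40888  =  74599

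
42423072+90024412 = 132447484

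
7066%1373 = 201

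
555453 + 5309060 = 5864513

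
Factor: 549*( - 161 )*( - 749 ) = 3^2*7^2*23^1*61^1 * 107^1 = 66203361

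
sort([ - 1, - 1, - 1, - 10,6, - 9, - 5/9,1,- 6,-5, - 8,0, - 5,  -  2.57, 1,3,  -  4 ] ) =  [ - 10, - 9, - 8, - 6 , - 5,- 5 , - 4, - 2.57, - 1 , - 1, - 1, - 5/9,0,1, 1, 3,6 ] 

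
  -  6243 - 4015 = -10258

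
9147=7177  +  1970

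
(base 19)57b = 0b11110011101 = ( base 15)89E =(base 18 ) 605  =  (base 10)1949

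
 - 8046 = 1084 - 9130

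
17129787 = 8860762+8269025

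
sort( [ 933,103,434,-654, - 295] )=[ - 654, - 295,103,434,  933]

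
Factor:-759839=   -  109^1*6971^1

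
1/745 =1/745 = 0.00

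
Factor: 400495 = 5^1*173^1*463^1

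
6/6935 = 6/6935 = 0.00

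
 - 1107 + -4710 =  - 5817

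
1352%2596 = 1352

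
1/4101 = 1/4101 = 0.00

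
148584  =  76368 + 72216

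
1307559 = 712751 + 594808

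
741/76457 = 741/76457 = 0.01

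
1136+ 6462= 7598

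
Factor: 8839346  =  2^1  *  4419673^1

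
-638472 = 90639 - 729111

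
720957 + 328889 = 1049846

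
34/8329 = 34/8329 =0.00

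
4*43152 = 172608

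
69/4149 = 23/1383 = 0.02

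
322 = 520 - 198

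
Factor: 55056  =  2^4*3^1*31^1*37^1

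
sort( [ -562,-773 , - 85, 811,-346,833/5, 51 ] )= [ - 773, - 562, - 346, - 85,51, 833/5, 811]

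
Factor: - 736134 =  -2^1*3^1*7^1*17^1*1031^1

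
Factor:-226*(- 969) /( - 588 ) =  - 36499/98  =  -  2^( - 1)*7^(- 2 )*17^1*19^1*113^1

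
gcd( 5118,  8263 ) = 1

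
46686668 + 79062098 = 125748766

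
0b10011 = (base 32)J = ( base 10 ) 19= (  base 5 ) 34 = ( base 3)201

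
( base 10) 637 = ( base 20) 1bh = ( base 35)I7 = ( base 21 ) 197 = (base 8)1175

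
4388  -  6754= -2366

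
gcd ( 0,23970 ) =23970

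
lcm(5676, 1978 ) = 130548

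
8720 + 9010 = 17730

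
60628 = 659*92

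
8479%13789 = 8479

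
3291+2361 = 5652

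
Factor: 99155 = 5^1*7^1*2833^1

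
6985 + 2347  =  9332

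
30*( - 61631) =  - 1848930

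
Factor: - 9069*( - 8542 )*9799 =2^1*3^1*41^1*239^1*3023^1*4271^1 = 759103033002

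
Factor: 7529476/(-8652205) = -2^2*5^( - 1) * 1730441^( - 1)*1882369^1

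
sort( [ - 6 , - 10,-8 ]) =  [ - 10, - 8, - 6] 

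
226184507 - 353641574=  - 127457067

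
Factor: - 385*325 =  - 5^3 * 7^1*11^1*13^1 = - 125125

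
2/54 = 1/27 = 0.04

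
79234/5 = 79234/5 = 15846.80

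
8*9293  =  74344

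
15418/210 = 73 + 44/105 = 73.42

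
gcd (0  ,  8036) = 8036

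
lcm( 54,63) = 378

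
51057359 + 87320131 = 138377490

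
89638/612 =44819/306 =146.47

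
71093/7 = 10156 +1/7 = 10156.14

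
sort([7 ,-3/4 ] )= [-3/4,7 ] 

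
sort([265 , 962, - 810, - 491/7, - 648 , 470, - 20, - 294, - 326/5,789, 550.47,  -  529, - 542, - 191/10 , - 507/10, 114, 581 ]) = [ - 810, - 648,-542, - 529, - 294, - 491/7, - 326/5, - 507/10,-20, - 191/10,114,  265,470, 550.47,581, 789, 962 ]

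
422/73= 422/73  =  5.78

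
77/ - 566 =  - 1 + 489/566 = - 0.14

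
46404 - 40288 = 6116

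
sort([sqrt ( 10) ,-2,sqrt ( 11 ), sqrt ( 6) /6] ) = [ - 2, sqrt(6 ) /6, sqrt( 10 ),sqrt(11 ) ]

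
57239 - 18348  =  38891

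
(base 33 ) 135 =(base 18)3c5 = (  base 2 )10010101001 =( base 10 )1193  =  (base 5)14233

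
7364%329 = 126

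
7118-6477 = 641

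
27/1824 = 9/608=0.01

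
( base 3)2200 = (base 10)72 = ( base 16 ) 48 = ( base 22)36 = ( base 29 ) 2e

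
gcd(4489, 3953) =67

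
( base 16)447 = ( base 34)w7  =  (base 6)5023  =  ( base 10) 1095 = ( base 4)101013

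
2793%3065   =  2793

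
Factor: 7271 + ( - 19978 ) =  - 12707 = - 97^1*131^1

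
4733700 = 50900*93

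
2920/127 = 22 + 126/127 = 22.99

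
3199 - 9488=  - 6289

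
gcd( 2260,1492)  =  4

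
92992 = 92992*1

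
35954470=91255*394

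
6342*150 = 951300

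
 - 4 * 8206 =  - 32824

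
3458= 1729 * 2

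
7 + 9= 16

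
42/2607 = 14/869 = 0.02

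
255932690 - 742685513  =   - 486752823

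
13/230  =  13/230= 0.06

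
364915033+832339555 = 1197254588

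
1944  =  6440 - 4496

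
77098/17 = 77098/17 = 4535.18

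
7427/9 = 7427/9=825.22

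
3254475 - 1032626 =2221849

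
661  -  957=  - 296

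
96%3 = 0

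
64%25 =14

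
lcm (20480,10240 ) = 20480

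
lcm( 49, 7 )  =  49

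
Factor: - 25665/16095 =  - 59/37 = - 37^( - 1)*59^1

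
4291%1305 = 376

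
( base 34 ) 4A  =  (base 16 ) 92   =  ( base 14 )A6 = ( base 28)56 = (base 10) 146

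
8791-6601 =2190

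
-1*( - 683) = 683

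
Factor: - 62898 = - 2^1 * 3^1 * 11^1* 953^1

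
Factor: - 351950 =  - 2^1 * 5^2*7039^1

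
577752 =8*72219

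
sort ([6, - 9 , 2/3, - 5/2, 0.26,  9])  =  [ - 9, - 5/2,  0.26,2/3, 6, 9]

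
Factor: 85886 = 2^1*42943^1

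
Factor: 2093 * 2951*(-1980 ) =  - 12229357140 = -2^2*3^2*5^1*7^1*11^1* 13^2*  23^1 * 227^1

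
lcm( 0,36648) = 0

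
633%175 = 108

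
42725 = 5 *8545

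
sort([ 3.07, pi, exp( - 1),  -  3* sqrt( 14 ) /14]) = [-3*sqrt( 14 ) /14, exp( - 1), 3.07, pi]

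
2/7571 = 2/7571 = 0.00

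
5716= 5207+509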